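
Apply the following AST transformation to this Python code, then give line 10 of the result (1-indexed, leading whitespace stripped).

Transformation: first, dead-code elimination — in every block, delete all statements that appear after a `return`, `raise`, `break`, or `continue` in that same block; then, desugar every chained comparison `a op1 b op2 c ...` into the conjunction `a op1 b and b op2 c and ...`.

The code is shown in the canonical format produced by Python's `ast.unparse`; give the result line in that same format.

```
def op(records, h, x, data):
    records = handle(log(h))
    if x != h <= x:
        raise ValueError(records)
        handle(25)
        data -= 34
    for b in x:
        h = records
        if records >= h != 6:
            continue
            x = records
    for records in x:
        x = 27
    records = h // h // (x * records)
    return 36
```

Transformed code:
def op(records, h, x, data):
    records = handle(log(h))
    if x != h and h <= x:
        raise ValueError(records)
    for b in x:
        h = records
        if records >= h and h != 6:
            continue
    for records in x:
        x = 27
    records = h // h // (x * records)
    return 36

x = 27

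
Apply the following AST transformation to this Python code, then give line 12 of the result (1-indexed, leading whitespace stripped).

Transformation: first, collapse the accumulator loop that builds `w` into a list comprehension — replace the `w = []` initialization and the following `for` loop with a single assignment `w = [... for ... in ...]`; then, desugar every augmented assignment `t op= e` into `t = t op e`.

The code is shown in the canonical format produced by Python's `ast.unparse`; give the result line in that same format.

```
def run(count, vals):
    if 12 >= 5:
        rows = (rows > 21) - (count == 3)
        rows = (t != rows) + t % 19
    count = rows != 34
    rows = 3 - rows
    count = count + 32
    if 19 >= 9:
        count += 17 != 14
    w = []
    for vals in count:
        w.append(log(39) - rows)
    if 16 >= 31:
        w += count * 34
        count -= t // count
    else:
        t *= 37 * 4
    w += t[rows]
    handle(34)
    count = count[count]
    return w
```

Transformed code:
def run(count, vals):
    if 12 >= 5:
        rows = (rows > 21) - (count == 3)
        rows = (t != rows) + t % 19
    count = rows != 34
    rows = 3 - rows
    count = count + 32
    if 19 >= 9:
        count = count + (17 != 14)
    w = [log(39) - rows for vals in count]
    if 16 >= 31:
        w = w + count * 34
        count = count - t // count
    else:
        t = t * (37 * 4)
    w = w + t[rows]
    handle(34)
    count = count[count]
    return w

w = w + count * 34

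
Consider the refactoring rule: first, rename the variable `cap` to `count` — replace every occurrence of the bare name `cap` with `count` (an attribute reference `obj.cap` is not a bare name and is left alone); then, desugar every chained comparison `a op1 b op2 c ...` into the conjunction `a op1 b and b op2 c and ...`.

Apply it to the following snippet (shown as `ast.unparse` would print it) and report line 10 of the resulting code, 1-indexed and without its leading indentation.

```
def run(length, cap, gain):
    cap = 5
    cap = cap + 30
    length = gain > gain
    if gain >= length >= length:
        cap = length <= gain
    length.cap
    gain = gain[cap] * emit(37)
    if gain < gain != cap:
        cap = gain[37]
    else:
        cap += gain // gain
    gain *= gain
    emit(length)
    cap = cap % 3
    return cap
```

count = gain[37]

Transformed code:
def run(length, count, gain):
    count = 5
    count = count + 30
    length = gain > gain
    if gain >= length and length >= length:
        count = length <= gain
    length.cap
    gain = gain[count] * emit(37)
    if gain < gain and gain != count:
        count = gain[37]
    else:
        count += gain // gain
    gain *= gain
    emit(length)
    count = count % 3
    return count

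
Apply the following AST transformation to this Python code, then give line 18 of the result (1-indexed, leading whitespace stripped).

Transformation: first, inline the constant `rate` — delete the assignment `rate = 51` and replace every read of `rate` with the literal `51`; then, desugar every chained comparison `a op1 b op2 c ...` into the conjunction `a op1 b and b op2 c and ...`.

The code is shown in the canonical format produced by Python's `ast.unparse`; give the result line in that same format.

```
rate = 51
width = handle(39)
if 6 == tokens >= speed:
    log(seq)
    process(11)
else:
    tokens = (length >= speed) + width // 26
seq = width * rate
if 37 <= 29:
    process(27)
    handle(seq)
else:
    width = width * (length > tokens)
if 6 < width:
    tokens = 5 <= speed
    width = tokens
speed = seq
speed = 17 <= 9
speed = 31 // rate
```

speed = 31 // 51

Transformed code:
width = handle(39)
if 6 == tokens and tokens >= speed:
    log(seq)
    process(11)
else:
    tokens = (length >= speed) + width // 26
seq = width * 51
if 37 <= 29:
    process(27)
    handle(seq)
else:
    width = width * (length > tokens)
if 6 < width:
    tokens = 5 <= speed
    width = tokens
speed = seq
speed = 17 <= 9
speed = 31 // 51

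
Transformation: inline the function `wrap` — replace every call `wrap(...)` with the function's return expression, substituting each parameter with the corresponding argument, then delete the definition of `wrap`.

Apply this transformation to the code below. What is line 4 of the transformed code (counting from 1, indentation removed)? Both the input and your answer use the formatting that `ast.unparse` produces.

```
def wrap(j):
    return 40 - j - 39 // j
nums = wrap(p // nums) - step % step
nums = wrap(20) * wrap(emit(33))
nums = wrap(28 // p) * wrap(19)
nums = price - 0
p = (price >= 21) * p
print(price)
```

Transformed code:
nums = 40 - p // nums - 39 // (p // nums) - step % step
nums = (40 - 20 - 39 // 20) * (40 - emit(33) - 39 // emit(33))
nums = (40 - 28 // p - 39 // (28 // p)) * (40 - 19 - 39 // 19)
nums = price - 0
p = (price >= 21) * p
print(price)

nums = price - 0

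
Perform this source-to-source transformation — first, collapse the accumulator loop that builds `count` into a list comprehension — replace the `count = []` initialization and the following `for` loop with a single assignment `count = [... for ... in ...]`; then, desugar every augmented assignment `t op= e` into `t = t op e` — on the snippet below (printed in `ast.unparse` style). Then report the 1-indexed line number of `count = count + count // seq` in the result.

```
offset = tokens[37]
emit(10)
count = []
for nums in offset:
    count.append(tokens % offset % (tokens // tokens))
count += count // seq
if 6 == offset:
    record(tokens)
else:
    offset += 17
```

Transformed code:
offset = tokens[37]
emit(10)
count = [tokens % offset % (tokens // tokens) for nums in offset]
count = count + count // seq
if 6 == offset:
    record(tokens)
else:
    offset = offset + 17

4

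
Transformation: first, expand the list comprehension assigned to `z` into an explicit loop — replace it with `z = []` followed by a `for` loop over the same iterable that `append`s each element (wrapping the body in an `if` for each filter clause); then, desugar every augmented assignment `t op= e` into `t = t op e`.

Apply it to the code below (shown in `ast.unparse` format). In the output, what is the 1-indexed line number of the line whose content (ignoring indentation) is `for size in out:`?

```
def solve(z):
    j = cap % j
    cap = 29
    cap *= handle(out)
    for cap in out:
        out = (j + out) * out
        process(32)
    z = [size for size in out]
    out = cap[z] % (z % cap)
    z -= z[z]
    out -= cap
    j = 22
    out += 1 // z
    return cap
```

Transformed code:
def solve(z):
    j = cap % j
    cap = 29
    cap = cap * handle(out)
    for cap in out:
        out = (j + out) * out
        process(32)
    z = []
    for size in out:
        z.append(size)
    out = cap[z] % (z % cap)
    z = z - z[z]
    out = out - cap
    j = 22
    out = out + 1 // z
    return cap

9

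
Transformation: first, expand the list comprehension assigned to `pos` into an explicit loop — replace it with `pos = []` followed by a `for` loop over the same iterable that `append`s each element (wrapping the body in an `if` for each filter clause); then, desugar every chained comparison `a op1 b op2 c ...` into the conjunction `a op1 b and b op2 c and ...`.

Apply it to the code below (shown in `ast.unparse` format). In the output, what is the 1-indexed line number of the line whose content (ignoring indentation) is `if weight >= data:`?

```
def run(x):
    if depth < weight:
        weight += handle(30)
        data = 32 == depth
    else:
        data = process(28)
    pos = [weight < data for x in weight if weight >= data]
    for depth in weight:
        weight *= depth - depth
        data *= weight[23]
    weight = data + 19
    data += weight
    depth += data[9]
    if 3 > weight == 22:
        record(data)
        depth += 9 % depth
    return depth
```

9

Transformed code:
def run(x):
    if depth < weight:
        weight += handle(30)
        data = 32 == depth
    else:
        data = process(28)
    pos = []
    for x in weight:
        if weight >= data:
            pos.append(weight < data)
    for depth in weight:
        weight *= depth - depth
        data *= weight[23]
    weight = data + 19
    data += weight
    depth += data[9]
    if 3 > weight and weight == 22:
        record(data)
        depth += 9 % depth
    return depth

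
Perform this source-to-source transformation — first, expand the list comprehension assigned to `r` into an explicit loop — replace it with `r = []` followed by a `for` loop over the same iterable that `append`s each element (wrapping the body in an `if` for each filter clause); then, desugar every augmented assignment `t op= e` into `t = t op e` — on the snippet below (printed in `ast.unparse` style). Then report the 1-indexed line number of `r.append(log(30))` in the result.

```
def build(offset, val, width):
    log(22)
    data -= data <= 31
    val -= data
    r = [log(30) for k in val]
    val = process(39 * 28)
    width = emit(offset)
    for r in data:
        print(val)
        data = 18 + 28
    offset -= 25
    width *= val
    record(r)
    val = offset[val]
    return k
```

7

Transformed code:
def build(offset, val, width):
    log(22)
    data = data - (data <= 31)
    val = val - data
    r = []
    for k in val:
        r.append(log(30))
    val = process(39 * 28)
    width = emit(offset)
    for r in data:
        print(val)
        data = 18 + 28
    offset = offset - 25
    width = width * val
    record(r)
    val = offset[val]
    return k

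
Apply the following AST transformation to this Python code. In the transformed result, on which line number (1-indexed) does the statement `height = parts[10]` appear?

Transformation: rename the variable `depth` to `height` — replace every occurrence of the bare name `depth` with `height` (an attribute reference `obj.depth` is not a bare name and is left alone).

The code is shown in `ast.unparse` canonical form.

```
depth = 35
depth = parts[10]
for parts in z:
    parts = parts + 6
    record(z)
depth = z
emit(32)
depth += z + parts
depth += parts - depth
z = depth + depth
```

2

Transformed code:
height = 35
height = parts[10]
for parts in z:
    parts = parts + 6
    record(z)
height = z
emit(32)
height += z + parts
height += parts - height
z = height + height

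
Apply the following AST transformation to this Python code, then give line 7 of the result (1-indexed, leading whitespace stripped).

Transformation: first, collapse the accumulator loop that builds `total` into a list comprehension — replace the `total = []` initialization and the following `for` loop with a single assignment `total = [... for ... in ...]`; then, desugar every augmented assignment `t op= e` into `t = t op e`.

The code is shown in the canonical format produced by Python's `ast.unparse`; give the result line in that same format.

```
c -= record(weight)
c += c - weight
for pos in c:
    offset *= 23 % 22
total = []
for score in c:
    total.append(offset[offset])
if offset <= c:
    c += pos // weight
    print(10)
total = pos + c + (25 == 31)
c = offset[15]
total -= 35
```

Transformed code:
c = c - record(weight)
c = c + (c - weight)
for pos in c:
    offset = offset * (23 % 22)
total = [offset[offset] for score in c]
if offset <= c:
    c = c + pos // weight
    print(10)
total = pos + c + (25 == 31)
c = offset[15]
total = total - 35

c = c + pos // weight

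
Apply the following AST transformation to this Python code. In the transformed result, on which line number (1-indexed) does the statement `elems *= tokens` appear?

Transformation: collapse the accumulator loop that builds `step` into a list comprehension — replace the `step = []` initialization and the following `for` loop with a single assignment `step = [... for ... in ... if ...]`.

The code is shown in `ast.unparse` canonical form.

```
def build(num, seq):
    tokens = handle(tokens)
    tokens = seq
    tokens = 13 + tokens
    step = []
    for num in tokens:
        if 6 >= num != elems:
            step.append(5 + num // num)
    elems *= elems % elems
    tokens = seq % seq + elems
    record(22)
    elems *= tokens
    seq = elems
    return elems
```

9

Transformed code:
def build(num, seq):
    tokens = handle(tokens)
    tokens = seq
    tokens = 13 + tokens
    step = [5 + num // num for num in tokens if 6 >= num != elems]
    elems *= elems % elems
    tokens = seq % seq + elems
    record(22)
    elems *= tokens
    seq = elems
    return elems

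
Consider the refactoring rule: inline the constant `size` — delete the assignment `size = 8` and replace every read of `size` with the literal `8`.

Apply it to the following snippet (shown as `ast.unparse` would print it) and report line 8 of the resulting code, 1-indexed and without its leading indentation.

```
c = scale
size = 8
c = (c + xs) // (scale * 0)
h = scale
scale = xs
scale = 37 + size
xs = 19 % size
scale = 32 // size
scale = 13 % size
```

Transformed code:
c = scale
c = (c + xs) // (scale * 0)
h = scale
scale = xs
scale = 37 + 8
xs = 19 % 8
scale = 32 // 8
scale = 13 % 8

scale = 13 % 8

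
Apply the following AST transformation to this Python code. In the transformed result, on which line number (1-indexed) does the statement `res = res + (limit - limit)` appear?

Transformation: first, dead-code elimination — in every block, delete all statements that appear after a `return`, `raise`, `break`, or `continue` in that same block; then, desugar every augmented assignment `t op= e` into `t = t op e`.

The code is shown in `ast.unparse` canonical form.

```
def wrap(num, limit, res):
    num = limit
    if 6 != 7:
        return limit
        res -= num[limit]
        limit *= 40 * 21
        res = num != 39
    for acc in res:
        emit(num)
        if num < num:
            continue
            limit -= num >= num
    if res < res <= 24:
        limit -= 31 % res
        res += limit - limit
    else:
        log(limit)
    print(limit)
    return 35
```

11

Transformed code:
def wrap(num, limit, res):
    num = limit
    if 6 != 7:
        return limit
    for acc in res:
        emit(num)
        if num < num:
            continue
    if res < res <= 24:
        limit = limit - 31 % res
        res = res + (limit - limit)
    else:
        log(limit)
    print(limit)
    return 35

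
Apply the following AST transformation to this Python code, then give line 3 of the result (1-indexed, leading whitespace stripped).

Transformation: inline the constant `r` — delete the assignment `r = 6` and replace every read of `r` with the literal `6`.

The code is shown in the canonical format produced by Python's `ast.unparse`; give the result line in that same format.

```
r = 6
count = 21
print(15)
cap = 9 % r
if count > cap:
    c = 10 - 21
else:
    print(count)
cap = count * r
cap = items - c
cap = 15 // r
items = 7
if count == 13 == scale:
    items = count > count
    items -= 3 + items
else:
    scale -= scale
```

Transformed code:
count = 21
print(15)
cap = 9 % 6
if count > cap:
    c = 10 - 21
else:
    print(count)
cap = count * 6
cap = items - c
cap = 15 // 6
items = 7
if count == 13 == scale:
    items = count > count
    items -= 3 + items
else:
    scale -= scale

cap = 9 % 6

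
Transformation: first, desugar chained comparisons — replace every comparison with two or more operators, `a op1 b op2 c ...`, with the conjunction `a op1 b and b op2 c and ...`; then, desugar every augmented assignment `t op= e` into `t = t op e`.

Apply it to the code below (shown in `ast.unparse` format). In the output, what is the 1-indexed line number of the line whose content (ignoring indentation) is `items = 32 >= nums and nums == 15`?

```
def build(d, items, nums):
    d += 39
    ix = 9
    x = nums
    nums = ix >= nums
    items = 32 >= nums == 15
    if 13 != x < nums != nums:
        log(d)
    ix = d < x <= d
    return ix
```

Transformed code:
def build(d, items, nums):
    d = d + 39
    ix = 9
    x = nums
    nums = ix >= nums
    items = 32 >= nums and nums == 15
    if 13 != x and x < nums and (nums != nums):
        log(d)
    ix = d < x and x <= d
    return ix

6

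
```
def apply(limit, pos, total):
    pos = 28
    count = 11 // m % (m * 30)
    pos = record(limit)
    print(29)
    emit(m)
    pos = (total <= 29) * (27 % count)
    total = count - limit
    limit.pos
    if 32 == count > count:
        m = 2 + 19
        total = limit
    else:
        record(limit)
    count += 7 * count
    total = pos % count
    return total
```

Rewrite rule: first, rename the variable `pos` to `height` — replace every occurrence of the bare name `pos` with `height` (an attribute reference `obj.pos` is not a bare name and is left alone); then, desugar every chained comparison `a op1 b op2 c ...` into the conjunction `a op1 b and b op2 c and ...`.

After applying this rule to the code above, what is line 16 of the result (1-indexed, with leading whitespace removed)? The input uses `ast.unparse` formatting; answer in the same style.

Transformed code:
def apply(limit, height, total):
    height = 28
    count = 11 // m % (m * 30)
    height = record(limit)
    print(29)
    emit(m)
    height = (total <= 29) * (27 % count)
    total = count - limit
    limit.pos
    if 32 == count and count > count:
        m = 2 + 19
        total = limit
    else:
        record(limit)
    count += 7 * count
    total = height % count
    return total

total = height % count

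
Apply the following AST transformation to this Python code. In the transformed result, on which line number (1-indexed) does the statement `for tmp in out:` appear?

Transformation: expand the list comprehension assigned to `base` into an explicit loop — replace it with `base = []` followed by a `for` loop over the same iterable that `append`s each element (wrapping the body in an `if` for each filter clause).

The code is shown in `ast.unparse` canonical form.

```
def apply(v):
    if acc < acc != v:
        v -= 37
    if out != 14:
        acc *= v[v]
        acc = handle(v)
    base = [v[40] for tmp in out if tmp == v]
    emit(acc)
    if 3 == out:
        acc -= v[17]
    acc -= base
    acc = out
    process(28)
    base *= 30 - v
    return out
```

8

Transformed code:
def apply(v):
    if acc < acc != v:
        v -= 37
    if out != 14:
        acc *= v[v]
        acc = handle(v)
    base = []
    for tmp in out:
        if tmp == v:
            base.append(v[40])
    emit(acc)
    if 3 == out:
        acc -= v[17]
    acc -= base
    acc = out
    process(28)
    base *= 30 - v
    return out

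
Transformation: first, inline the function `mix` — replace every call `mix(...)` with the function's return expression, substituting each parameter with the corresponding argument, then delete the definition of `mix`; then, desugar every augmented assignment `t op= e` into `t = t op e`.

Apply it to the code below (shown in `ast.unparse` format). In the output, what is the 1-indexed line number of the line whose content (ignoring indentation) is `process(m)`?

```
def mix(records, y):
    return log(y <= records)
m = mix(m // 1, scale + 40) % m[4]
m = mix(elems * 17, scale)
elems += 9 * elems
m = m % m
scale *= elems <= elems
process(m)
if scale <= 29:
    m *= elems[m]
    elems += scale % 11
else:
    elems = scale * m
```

6

Transformed code:
m = log(scale + 40 <= m // 1) % m[4]
m = log(scale <= elems * 17)
elems = elems + 9 * elems
m = m % m
scale = scale * (elems <= elems)
process(m)
if scale <= 29:
    m = m * elems[m]
    elems = elems + scale % 11
else:
    elems = scale * m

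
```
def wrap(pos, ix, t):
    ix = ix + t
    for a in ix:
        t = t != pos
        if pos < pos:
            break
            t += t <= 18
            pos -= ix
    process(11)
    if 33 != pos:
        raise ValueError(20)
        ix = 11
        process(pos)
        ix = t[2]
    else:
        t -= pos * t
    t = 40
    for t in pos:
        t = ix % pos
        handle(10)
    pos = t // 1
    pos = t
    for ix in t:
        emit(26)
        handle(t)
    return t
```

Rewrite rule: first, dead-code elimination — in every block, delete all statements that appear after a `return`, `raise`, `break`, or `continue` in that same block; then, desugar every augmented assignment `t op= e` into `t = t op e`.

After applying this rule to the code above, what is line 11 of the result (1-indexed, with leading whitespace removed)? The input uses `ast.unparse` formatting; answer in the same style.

t = t - pos * t

Transformed code:
def wrap(pos, ix, t):
    ix = ix + t
    for a in ix:
        t = t != pos
        if pos < pos:
            break
    process(11)
    if 33 != pos:
        raise ValueError(20)
    else:
        t = t - pos * t
    t = 40
    for t in pos:
        t = ix % pos
        handle(10)
    pos = t // 1
    pos = t
    for ix in t:
        emit(26)
        handle(t)
    return t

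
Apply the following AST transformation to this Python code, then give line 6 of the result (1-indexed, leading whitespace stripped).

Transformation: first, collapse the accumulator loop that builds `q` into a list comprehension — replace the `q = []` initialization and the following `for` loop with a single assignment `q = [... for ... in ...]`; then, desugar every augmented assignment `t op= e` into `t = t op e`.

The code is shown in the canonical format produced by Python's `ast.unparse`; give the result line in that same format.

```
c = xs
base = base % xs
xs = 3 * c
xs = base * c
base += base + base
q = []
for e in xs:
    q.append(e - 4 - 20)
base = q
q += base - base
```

q = [e - 4 - 20 for e in xs]

Transformed code:
c = xs
base = base % xs
xs = 3 * c
xs = base * c
base = base + (base + base)
q = [e - 4 - 20 for e in xs]
base = q
q = q + (base - base)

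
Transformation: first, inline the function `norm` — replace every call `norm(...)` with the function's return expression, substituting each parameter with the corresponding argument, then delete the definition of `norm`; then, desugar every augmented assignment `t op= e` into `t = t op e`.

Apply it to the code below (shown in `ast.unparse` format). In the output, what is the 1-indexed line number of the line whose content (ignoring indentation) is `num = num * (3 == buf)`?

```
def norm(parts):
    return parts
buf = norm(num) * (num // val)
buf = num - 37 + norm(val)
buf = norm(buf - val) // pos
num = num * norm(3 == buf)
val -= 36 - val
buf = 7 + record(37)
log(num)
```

4

Transformed code:
buf = num * (num // val)
buf = num - 37 + val
buf = (buf - val) // pos
num = num * (3 == buf)
val = val - (36 - val)
buf = 7 + record(37)
log(num)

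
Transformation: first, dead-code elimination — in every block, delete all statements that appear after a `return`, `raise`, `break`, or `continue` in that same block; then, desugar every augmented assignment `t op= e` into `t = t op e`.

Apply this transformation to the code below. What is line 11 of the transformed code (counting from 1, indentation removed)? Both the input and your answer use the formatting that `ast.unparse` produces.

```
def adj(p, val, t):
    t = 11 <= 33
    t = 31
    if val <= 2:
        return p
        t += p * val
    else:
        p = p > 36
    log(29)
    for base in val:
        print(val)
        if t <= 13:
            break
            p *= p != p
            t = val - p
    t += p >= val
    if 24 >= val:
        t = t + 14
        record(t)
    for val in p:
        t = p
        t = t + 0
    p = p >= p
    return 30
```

if t <= 13:

Transformed code:
def adj(p, val, t):
    t = 11 <= 33
    t = 31
    if val <= 2:
        return p
    else:
        p = p > 36
    log(29)
    for base in val:
        print(val)
        if t <= 13:
            break
    t = t + (p >= val)
    if 24 >= val:
        t = t + 14
        record(t)
    for val in p:
        t = p
        t = t + 0
    p = p >= p
    return 30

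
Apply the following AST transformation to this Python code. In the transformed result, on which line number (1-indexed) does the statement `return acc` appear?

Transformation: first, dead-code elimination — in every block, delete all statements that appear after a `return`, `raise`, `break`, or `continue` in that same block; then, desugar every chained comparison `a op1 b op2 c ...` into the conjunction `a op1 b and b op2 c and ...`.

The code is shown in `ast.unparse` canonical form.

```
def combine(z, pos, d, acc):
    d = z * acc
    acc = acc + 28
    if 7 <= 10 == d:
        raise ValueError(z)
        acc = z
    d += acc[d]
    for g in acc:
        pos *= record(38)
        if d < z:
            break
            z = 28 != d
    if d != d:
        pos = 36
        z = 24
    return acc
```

14

Transformed code:
def combine(z, pos, d, acc):
    d = z * acc
    acc = acc + 28
    if 7 <= 10 and 10 == d:
        raise ValueError(z)
    d += acc[d]
    for g in acc:
        pos *= record(38)
        if d < z:
            break
    if d != d:
        pos = 36
        z = 24
    return acc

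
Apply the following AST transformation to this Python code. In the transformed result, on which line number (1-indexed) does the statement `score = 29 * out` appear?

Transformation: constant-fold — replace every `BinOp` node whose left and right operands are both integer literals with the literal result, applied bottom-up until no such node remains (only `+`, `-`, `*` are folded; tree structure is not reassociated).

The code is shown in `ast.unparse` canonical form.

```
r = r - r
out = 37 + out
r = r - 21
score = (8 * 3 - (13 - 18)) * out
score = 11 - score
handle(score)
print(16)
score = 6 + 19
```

4

Transformed code:
r = r - r
out = 37 + out
r = r - 21
score = 29 * out
score = 11 - score
handle(score)
print(16)
score = 25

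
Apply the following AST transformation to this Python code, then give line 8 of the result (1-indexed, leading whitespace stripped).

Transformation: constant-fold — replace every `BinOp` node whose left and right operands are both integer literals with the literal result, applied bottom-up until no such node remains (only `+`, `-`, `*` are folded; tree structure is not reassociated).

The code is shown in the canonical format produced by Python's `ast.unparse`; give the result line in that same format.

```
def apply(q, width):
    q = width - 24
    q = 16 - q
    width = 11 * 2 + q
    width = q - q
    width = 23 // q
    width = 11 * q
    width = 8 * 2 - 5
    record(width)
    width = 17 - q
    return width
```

Transformed code:
def apply(q, width):
    q = width - 24
    q = 16 - q
    width = 22 + q
    width = q - q
    width = 23 // q
    width = 11 * q
    width = 11
    record(width)
    width = 17 - q
    return width

width = 11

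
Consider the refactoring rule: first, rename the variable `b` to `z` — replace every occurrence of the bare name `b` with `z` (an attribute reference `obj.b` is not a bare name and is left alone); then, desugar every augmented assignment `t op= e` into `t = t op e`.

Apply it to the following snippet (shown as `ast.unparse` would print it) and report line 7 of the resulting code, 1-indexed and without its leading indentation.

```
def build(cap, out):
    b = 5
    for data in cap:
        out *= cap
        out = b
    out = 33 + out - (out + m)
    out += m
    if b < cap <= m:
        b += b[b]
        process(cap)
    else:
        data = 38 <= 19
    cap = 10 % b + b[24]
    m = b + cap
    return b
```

out = out + m

Transformed code:
def build(cap, out):
    z = 5
    for data in cap:
        out = out * cap
        out = z
    out = 33 + out - (out + m)
    out = out + m
    if z < cap <= m:
        z = z + z[z]
        process(cap)
    else:
        data = 38 <= 19
    cap = 10 % z + z[24]
    m = z + cap
    return z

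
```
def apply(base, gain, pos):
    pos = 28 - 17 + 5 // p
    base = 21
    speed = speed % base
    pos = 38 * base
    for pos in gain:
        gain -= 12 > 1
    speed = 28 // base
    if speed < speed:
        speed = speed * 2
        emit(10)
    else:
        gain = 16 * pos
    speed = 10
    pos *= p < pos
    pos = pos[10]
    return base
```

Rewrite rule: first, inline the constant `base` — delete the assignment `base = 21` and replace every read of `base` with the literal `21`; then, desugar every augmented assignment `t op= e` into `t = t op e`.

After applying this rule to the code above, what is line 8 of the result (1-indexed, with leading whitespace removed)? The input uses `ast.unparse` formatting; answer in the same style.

Transformed code:
def apply(base, gain, pos):
    pos = 28 - 17 + 5 // p
    speed = speed % 21
    pos = 38 * 21
    for pos in gain:
        gain = gain - (12 > 1)
    speed = 28 // 21
    if speed < speed:
        speed = speed * 2
        emit(10)
    else:
        gain = 16 * pos
    speed = 10
    pos = pos * (p < pos)
    pos = pos[10]
    return 21

if speed < speed:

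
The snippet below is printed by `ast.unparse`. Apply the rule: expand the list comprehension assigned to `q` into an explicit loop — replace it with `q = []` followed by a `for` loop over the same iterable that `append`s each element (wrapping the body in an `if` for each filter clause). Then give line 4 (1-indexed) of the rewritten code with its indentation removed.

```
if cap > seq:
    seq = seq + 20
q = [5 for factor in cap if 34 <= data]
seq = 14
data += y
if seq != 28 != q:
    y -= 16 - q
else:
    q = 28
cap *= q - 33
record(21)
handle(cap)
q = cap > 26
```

Transformed code:
if cap > seq:
    seq = seq + 20
q = []
for factor in cap:
    if 34 <= data:
        q.append(5)
seq = 14
data += y
if seq != 28 != q:
    y -= 16 - q
else:
    q = 28
cap *= q - 33
record(21)
handle(cap)
q = cap > 26

for factor in cap:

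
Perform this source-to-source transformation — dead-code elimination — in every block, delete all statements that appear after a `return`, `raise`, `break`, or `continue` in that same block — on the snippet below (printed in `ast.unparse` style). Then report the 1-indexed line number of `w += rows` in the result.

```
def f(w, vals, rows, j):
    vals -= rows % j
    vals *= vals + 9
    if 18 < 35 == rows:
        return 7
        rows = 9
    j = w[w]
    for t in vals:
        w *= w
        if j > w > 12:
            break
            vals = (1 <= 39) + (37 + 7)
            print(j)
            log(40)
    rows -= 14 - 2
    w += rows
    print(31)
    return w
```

12

Transformed code:
def f(w, vals, rows, j):
    vals -= rows % j
    vals *= vals + 9
    if 18 < 35 == rows:
        return 7
    j = w[w]
    for t in vals:
        w *= w
        if j > w > 12:
            break
    rows -= 14 - 2
    w += rows
    print(31)
    return w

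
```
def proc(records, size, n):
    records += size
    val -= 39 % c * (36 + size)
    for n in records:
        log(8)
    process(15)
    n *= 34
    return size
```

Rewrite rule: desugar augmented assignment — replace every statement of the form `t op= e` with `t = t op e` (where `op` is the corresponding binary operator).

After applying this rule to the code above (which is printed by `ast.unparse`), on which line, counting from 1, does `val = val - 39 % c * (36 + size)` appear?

3

Transformed code:
def proc(records, size, n):
    records = records + size
    val = val - 39 % c * (36 + size)
    for n in records:
        log(8)
    process(15)
    n = n * 34
    return size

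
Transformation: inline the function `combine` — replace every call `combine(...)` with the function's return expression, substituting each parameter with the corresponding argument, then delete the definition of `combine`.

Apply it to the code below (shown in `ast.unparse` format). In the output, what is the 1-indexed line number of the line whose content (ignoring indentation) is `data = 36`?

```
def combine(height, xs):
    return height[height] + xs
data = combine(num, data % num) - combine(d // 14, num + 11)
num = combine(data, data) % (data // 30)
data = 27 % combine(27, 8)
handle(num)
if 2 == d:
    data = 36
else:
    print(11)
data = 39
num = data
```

6

Transformed code:
data = num[num] + data % num - ((d // 14)[d // 14] + (num + 11))
num = (data[data] + data) % (data // 30)
data = 27 % (27[27] + 8)
handle(num)
if 2 == d:
    data = 36
else:
    print(11)
data = 39
num = data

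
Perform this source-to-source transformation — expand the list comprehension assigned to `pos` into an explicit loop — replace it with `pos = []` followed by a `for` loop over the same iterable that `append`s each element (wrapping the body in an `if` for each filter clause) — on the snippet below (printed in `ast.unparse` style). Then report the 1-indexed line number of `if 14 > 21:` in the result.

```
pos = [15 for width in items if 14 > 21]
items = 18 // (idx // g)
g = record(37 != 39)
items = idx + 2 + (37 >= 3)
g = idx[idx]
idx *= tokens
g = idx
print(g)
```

Transformed code:
pos = []
for width in items:
    if 14 > 21:
        pos.append(15)
items = 18 // (idx // g)
g = record(37 != 39)
items = idx + 2 + (37 >= 3)
g = idx[idx]
idx *= tokens
g = idx
print(g)

3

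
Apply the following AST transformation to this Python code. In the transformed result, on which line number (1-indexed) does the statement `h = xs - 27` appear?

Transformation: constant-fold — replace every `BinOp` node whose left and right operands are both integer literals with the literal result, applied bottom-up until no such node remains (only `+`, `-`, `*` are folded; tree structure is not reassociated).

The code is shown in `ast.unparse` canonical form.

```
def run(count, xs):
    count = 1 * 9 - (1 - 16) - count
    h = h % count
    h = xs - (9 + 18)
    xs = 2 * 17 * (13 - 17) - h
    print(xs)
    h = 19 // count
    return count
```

Transformed code:
def run(count, xs):
    count = 24 - count
    h = h % count
    h = xs - 27
    xs = -136 - h
    print(xs)
    h = 19 // count
    return count

4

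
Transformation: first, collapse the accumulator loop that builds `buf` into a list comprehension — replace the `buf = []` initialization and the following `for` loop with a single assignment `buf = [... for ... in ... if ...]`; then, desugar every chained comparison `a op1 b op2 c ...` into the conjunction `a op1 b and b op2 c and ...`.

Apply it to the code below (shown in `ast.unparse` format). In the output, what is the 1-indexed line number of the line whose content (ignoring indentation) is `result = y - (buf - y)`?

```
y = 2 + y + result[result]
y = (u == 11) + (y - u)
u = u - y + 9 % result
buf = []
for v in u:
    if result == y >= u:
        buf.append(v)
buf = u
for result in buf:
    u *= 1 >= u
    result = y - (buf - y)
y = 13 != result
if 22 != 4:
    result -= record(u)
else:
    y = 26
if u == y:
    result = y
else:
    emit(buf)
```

Transformed code:
y = 2 + y + result[result]
y = (u == 11) + (y - u)
u = u - y + 9 % result
buf = [v for v in u if result == y and y >= u]
buf = u
for result in buf:
    u *= 1 >= u
    result = y - (buf - y)
y = 13 != result
if 22 != 4:
    result -= record(u)
else:
    y = 26
if u == y:
    result = y
else:
    emit(buf)

8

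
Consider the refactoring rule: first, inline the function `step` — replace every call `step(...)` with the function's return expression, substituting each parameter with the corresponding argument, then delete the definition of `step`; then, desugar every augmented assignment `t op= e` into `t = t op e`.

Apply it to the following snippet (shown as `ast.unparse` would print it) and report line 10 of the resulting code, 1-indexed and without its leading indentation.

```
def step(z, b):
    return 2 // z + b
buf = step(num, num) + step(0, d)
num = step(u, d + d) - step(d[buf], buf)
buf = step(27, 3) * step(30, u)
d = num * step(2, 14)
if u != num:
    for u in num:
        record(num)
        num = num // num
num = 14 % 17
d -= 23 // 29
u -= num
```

Transformed code:
buf = 2 // num + num + (2 // 0 + d)
num = 2 // u + (d + d) - (2 // d[buf] + buf)
buf = (2 // 27 + 3) * (2 // 30 + u)
d = num * (2 // 2 + 14)
if u != num:
    for u in num:
        record(num)
        num = num // num
num = 14 % 17
d = d - 23 // 29
u = u - num

d = d - 23 // 29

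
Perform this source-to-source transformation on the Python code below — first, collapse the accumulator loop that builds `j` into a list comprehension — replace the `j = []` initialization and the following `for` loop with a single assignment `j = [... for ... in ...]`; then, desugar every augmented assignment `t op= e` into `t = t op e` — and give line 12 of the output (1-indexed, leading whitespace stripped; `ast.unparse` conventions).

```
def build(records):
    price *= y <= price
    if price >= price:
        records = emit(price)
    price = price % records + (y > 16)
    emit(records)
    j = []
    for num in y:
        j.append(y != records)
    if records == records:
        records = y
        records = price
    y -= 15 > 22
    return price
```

return price

Transformed code:
def build(records):
    price = price * (y <= price)
    if price >= price:
        records = emit(price)
    price = price % records + (y > 16)
    emit(records)
    j = [y != records for num in y]
    if records == records:
        records = y
        records = price
    y = y - (15 > 22)
    return price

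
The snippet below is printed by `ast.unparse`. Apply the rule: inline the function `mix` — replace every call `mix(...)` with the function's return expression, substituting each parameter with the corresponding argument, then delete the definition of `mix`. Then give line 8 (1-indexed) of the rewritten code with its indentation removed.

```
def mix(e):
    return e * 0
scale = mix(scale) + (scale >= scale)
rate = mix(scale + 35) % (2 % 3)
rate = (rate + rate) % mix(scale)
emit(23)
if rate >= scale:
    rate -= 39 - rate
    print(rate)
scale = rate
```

Transformed code:
scale = scale * 0 + (scale >= scale)
rate = (scale + 35) * 0 % (2 % 3)
rate = (rate + rate) % (scale * 0)
emit(23)
if rate >= scale:
    rate -= 39 - rate
    print(rate)
scale = rate

scale = rate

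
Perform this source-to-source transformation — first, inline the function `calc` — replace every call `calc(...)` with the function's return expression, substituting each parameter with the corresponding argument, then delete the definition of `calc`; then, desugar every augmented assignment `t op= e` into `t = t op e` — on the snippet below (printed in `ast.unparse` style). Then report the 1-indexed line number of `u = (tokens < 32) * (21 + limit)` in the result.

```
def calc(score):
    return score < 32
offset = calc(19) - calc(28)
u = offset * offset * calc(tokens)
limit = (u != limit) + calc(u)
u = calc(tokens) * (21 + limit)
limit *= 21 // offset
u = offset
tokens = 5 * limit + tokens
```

Transformed code:
offset = (19 < 32) - (28 < 32)
u = offset * offset * (tokens < 32)
limit = (u != limit) + (u < 32)
u = (tokens < 32) * (21 + limit)
limit = limit * (21 // offset)
u = offset
tokens = 5 * limit + tokens

4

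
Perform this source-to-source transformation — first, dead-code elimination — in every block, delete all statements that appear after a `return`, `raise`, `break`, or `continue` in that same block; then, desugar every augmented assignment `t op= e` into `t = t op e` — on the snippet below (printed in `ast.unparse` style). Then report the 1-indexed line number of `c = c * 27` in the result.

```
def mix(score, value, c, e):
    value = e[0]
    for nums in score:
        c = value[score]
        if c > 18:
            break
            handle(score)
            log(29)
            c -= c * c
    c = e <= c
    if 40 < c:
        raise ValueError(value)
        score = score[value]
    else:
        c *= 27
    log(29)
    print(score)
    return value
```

Transformed code:
def mix(score, value, c, e):
    value = e[0]
    for nums in score:
        c = value[score]
        if c > 18:
            break
    c = e <= c
    if 40 < c:
        raise ValueError(value)
    else:
        c = c * 27
    log(29)
    print(score)
    return value

11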